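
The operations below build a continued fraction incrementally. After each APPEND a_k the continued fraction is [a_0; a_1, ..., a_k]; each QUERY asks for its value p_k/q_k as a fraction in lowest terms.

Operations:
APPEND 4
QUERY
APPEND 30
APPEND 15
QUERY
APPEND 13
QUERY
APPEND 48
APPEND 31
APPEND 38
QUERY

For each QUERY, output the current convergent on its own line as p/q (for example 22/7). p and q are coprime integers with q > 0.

APPEND 4: p_0 = 4·1 + 0 = 4, q_0 = 4·0 + 1 = 1 → 4/1
APPEND 30: p_1 = 30·4 + 1 = 121, q_1 = 30·1 + 0 = 30 → 121/30
APPEND 15: p_2 = 15·121 + 4 = 1819, q_2 = 15·30 + 1 = 451 → 1819/451
APPEND 13: p_3 = 13·1819 + 121 = 23768, q_3 = 13·451 + 30 = 5893 → 23768/5893
APPEND 48: p_4 = 48·23768 + 1819 = 1142683, q_4 = 48·5893 + 451 = 283315 → 1142683/283315
APPEND 31: p_5 = 31·1142683 + 23768 = 35446941, q_5 = 31·283315 + 5893 = 8788658 → 35446941/8788658
APPEND 38: p_6 = 38·35446941 + 1142683 = 1348126441, q_6 = 38·8788658 + 283315 = 334252319 → 1348126441/334252319

4/1
1819/451
23768/5893
1348126441/334252319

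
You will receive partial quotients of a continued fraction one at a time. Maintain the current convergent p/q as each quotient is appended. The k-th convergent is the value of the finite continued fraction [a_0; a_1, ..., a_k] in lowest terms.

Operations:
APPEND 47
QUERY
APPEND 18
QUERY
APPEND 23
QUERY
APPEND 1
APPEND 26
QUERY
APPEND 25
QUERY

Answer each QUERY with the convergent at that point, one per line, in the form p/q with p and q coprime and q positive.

APPEND 47: p_0 = 47·1 + 0 = 47, q_0 = 47·0 + 1 = 1 → 47/1
APPEND 18: p_1 = 18·47 + 1 = 847, q_1 = 18·1 + 0 = 18 → 847/18
APPEND 23: p_2 = 23·847 + 47 = 19528, q_2 = 23·18 + 1 = 415 → 19528/415
APPEND 1: p_3 = 1·19528 + 847 = 20375, q_3 = 1·415 + 18 = 433 → 20375/433
APPEND 26: p_4 = 26·20375 + 19528 = 549278, q_4 = 26·433 + 415 = 11673 → 549278/11673
APPEND 25: p_5 = 25·549278 + 20375 = 13752325, q_5 = 25·11673 + 433 = 292258 → 13752325/292258

47/1
847/18
19528/415
549278/11673
13752325/292258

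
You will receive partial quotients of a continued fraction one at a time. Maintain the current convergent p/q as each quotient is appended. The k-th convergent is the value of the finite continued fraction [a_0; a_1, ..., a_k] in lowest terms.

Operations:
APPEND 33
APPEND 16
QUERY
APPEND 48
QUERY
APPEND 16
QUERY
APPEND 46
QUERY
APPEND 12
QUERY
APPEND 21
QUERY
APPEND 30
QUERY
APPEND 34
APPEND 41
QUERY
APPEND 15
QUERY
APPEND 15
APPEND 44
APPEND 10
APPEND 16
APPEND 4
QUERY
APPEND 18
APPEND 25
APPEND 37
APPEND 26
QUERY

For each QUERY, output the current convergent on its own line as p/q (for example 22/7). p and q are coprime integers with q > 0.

529/16
25425/769
407329/12320
18762559/567489
225558037/6822188
4755481336/143833437
142889998117/4321825298
199526522107991/6034843461627
2997760847037179/90669737817974
1304591388859068076582/39458437554932561313
574951845273450952982281861/17389890564628357404691367

APPEND 33: p_0 = 33·1 + 0 = 33, q_0 = 33·0 + 1 = 1 → 33/1
APPEND 16: p_1 = 16·33 + 1 = 529, q_1 = 16·1 + 0 = 16 → 529/16
APPEND 48: p_2 = 48·529 + 33 = 25425, q_2 = 48·16 + 1 = 769 → 25425/769
APPEND 16: p_3 = 16·25425 + 529 = 407329, q_3 = 16·769 + 16 = 12320 → 407329/12320
APPEND 46: p_4 = 46·407329 + 25425 = 18762559, q_4 = 46·12320 + 769 = 567489 → 18762559/567489
APPEND 12: p_5 = 12·18762559 + 407329 = 225558037, q_5 = 12·567489 + 12320 = 6822188 → 225558037/6822188
APPEND 21: p_6 = 21·225558037 + 18762559 = 4755481336, q_6 = 21·6822188 + 567489 = 143833437 → 4755481336/143833437
APPEND 30: p_7 = 30·4755481336 + 225558037 = 142889998117, q_7 = 30·143833437 + 6822188 = 4321825298 → 142889998117/4321825298
APPEND 34: p_8 = 34·142889998117 + 4755481336 = 4863015417314, q_8 = 34·4321825298 + 143833437 = 147085893569 → 4863015417314/147085893569
APPEND 41: p_9 = 41·4863015417314 + 142889998117 = 199526522107991, q_9 = 41·147085893569 + 4321825298 = 6034843461627 → 199526522107991/6034843461627
APPEND 15: p_10 = 15·199526522107991 + 4863015417314 = 2997760847037179, q_10 = 15·6034843461627 + 147085893569 = 90669737817974 → 2997760847037179/90669737817974
APPEND 15: p_11 = 15·2997760847037179 + 199526522107991 = 45165939227665676, q_11 = 15·90669737817974 + 6034843461627 = 1366080910731237 → 45165939227665676/1366080910731237
APPEND 44: p_12 = 44·45165939227665676 + 2997760847037179 = 1990299086864326923, q_12 = 44·1366080910731237 + 90669737817974 = 60198229809992402 → 1990299086864326923/60198229809992402
APPEND 10: p_13 = 10·1990299086864326923 + 45165939227665676 = 19948156807870934906, q_13 = 10·60198229809992402 + 1366080910731237 = 603348379010655257 → 19948156807870934906/603348379010655257
APPEND 16: p_14 = 16·19948156807870934906 + 1990299086864326923 = 321160808012799285419, q_14 = 16·603348379010655257 + 60198229809992402 = 9713772293980476514 → 321160808012799285419/9713772293980476514
APPEND 4: p_15 = 4·321160808012799285419 + 19948156807870934906 = 1304591388859068076582, q_15 = 4·9713772293980476514 + 603348379010655257 = 39458437554932561313 → 1304591388859068076582/39458437554932561313
APPEND 18: p_16 = 18·1304591388859068076582 + 321160808012799285419 = 23803805807476024663895, q_16 = 18·39458437554932561313 + 9713772293980476514 = 719965648282766580148 → 23803805807476024663895/719965648282766580148
APPEND 25: p_17 = 25·23803805807476024663895 + 1304591388859068076582 = 596399736575759684673957, q_17 = 25·719965648282766580148 + 39458437554932561313 = 18038599644624097065013 → 596399736575759684673957/18038599644624097065013
APPEND 37: p_18 = 37·596399736575759684673957 + 23803805807476024663895 = 22090594059110584357600304, q_18 = 37·18038599644624097065013 + 719965648282766580148 = 668148152499374357985629 → 22090594059110584357600304/668148152499374357985629
APPEND 26: p_19 = 26·22090594059110584357600304 + 596399736575759684673957 = 574951845273450952982281861, q_19 = 26·668148152499374357985629 + 18038599644624097065013 = 17389890564628357404691367 → 574951845273450952982281861/17389890564628357404691367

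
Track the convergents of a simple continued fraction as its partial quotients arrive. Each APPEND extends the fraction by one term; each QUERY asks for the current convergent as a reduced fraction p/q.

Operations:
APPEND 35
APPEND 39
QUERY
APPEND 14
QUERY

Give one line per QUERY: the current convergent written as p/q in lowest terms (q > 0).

APPEND 35: p_0 = 35·1 + 0 = 35, q_0 = 35·0 + 1 = 1 → 35/1
APPEND 39: p_1 = 39·35 + 1 = 1366, q_1 = 39·1 + 0 = 39 → 1366/39
APPEND 14: p_2 = 14·1366 + 35 = 19159, q_2 = 14·39 + 1 = 547 → 19159/547

1366/39
19159/547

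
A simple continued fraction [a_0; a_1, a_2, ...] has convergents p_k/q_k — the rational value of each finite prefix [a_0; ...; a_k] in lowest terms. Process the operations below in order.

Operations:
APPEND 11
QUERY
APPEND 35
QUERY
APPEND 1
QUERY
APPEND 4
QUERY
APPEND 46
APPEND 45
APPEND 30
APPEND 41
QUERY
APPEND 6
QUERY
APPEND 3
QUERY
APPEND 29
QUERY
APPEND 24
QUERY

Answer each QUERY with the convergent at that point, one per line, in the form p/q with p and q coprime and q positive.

APPEND 11: p_0 = 11·1 + 0 = 11, q_0 = 11·0 + 1 = 1 → 11/1
APPEND 35: p_1 = 35·11 + 1 = 386, q_1 = 35·1 + 0 = 35 → 386/35
APPEND 1: p_2 = 1·386 + 11 = 397, q_2 = 1·35 + 1 = 36 → 397/36
APPEND 4: p_3 = 4·397 + 386 = 1974, q_3 = 4·36 + 35 = 179 → 1974/179
APPEND 46: p_4 = 46·1974 + 397 = 91201, q_4 = 46·179 + 36 = 8270 → 91201/8270
APPEND 45: p_5 = 45·91201 + 1974 = 4106019, q_5 = 45·8270 + 179 = 372329 → 4106019/372329
APPEND 30: p_6 = 30·4106019 + 91201 = 123271771, q_6 = 30·372329 + 8270 = 11178140 → 123271771/11178140
APPEND 41: p_7 = 41·123271771 + 4106019 = 5058248630, q_7 = 41·11178140 + 372329 = 458676069 → 5058248630/458676069
APPEND 6: p_8 = 6·5058248630 + 123271771 = 30472763551, q_8 = 6·458676069 + 11178140 = 2763234554 → 30472763551/2763234554
APPEND 3: p_9 = 3·30472763551 + 5058248630 = 96476539283, q_9 = 3·2763234554 + 458676069 = 8748379731 → 96476539283/8748379731
APPEND 29: p_10 = 29·96476539283 + 30472763551 = 2828292402758, q_10 = 29·8748379731 + 2763234554 = 256466246753 → 2828292402758/256466246753
APPEND 24: p_11 = 24·2828292402758 + 96476539283 = 67975494205475, q_11 = 24·256466246753 + 8748379731 = 6163938301803 → 67975494205475/6163938301803

11/1
386/35
397/36
1974/179
5058248630/458676069
30472763551/2763234554
96476539283/8748379731
2828292402758/256466246753
67975494205475/6163938301803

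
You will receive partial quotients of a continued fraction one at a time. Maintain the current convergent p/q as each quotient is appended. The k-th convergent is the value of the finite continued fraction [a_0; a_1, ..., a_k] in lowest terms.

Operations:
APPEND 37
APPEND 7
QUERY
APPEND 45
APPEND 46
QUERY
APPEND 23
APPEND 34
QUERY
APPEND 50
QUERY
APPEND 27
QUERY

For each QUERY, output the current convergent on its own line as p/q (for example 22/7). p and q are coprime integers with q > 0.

260/7
540162/14543
423345904/11397913
21179730663/570230455
572276073805/15407620198

APPEND 37: p_0 = 37·1 + 0 = 37, q_0 = 37·0 + 1 = 1 → 37/1
APPEND 7: p_1 = 7·37 + 1 = 260, q_1 = 7·1 + 0 = 7 → 260/7
APPEND 45: p_2 = 45·260 + 37 = 11737, q_2 = 45·7 + 1 = 316 → 11737/316
APPEND 46: p_3 = 46·11737 + 260 = 540162, q_3 = 46·316 + 7 = 14543 → 540162/14543
APPEND 23: p_4 = 23·540162 + 11737 = 12435463, q_4 = 23·14543 + 316 = 334805 → 12435463/334805
APPEND 34: p_5 = 34·12435463 + 540162 = 423345904, q_5 = 34·334805 + 14543 = 11397913 → 423345904/11397913
APPEND 50: p_6 = 50·423345904 + 12435463 = 21179730663, q_6 = 50·11397913 + 334805 = 570230455 → 21179730663/570230455
APPEND 27: p_7 = 27·21179730663 + 423345904 = 572276073805, q_7 = 27·570230455 + 11397913 = 15407620198 → 572276073805/15407620198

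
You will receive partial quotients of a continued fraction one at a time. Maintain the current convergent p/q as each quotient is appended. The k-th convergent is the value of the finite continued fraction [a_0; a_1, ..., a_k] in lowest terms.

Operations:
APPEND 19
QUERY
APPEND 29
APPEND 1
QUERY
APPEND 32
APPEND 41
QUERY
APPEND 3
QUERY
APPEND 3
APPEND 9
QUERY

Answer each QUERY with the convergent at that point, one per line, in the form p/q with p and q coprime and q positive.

APPEND 19: p_0 = 19·1 + 0 = 19, q_0 = 19·0 + 1 = 1 → 19/1
APPEND 29: p_1 = 29·19 + 1 = 552, q_1 = 29·1 + 0 = 29 → 552/29
APPEND 1: p_2 = 1·552 + 19 = 571, q_2 = 1·29 + 1 = 30 → 571/30
APPEND 32: p_3 = 32·571 + 552 = 18824, q_3 = 32·30 + 29 = 989 → 18824/989
APPEND 41: p_4 = 41·18824 + 571 = 772355, q_4 = 41·989 + 30 = 40579 → 772355/40579
APPEND 3: p_5 = 3·772355 + 18824 = 2335889, q_5 = 3·40579 + 989 = 122726 → 2335889/122726
APPEND 3: p_6 = 3·2335889 + 772355 = 7780022, q_6 = 3·122726 + 40579 = 408757 → 7780022/408757
APPEND 9: p_7 = 9·7780022 + 2335889 = 72356087, q_7 = 9·408757 + 122726 = 3801539 → 72356087/3801539

19/1
571/30
772355/40579
2335889/122726
72356087/3801539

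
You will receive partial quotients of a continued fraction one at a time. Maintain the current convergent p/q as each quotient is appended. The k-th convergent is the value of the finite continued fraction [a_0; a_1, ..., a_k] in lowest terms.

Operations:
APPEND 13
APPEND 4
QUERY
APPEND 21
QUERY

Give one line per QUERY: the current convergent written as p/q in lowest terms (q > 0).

53/4
1126/85

APPEND 13: p_0 = 13·1 + 0 = 13, q_0 = 13·0 + 1 = 1 → 13/1
APPEND 4: p_1 = 4·13 + 1 = 53, q_1 = 4·1 + 0 = 4 → 53/4
APPEND 21: p_2 = 21·53 + 13 = 1126, q_2 = 21·4 + 1 = 85 → 1126/85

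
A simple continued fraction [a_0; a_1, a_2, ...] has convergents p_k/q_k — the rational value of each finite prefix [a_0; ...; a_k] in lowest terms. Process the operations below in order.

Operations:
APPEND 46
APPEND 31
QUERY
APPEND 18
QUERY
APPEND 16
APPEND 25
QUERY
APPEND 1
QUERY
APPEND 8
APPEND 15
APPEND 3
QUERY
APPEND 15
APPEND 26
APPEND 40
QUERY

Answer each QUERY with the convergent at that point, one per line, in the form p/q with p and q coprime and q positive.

1427/31
25732/559
10354207/224934
10767346/233909
4470978888/97127203
71511121103451/1553502118924

APPEND 46: p_0 = 46·1 + 0 = 46, q_0 = 46·0 + 1 = 1 → 46/1
APPEND 31: p_1 = 31·46 + 1 = 1427, q_1 = 31·1 + 0 = 31 → 1427/31
APPEND 18: p_2 = 18·1427 + 46 = 25732, q_2 = 18·31 + 1 = 559 → 25732/559
APPEND 16: p_3 = 16·25732 + 1427 = 413139, q_3 = 16·559 + 31 = 8975 → 413139/8975
APPEND 25: p_4 = 25·413139 + 25732 = 10354207, q_4 = 25·8975 + 559 = 224934 → 10354207/224934
APPEND 1: p_5 = 1·10354207 + 413139 = 10767346, q_5 = 1·224934 + 8975 = 233909 → 10767346/233909
APPEND 8: p_6 = 8·10767346 + 10354207 = 96492975, q_6 = 8·233909 + 224934 = 2096206 → 96492975/2096206
APPEND 15: p_7 = 15·96492975 + 10767346 = 1458161971, q_7 = 15·2096206 + 233909 = 31676999 → 1458161971/31676999
APPEND 3: p_8 = 3·1458161971 + 96492975 = 4470978888, q_8 = 3·31676999 + 2096206 = 97127203 → 4470978888/97127203
APPEND 15: p_9 = 15·4470978888 + 1458161971 = 68522845291, q_9 = 15·97127203 + 31676999 = 1488585044 → 68522845291/1488585044
APPEND 26: p_10 = 26·68522845291 + 4470978888 = 1786064956454, q_10 = 26·1488585044 + 97127203 = 38800338347 → 1786064956454/38800338347
APPEND 40: p_11 = 40·1786064956454 + 68522845291 = 71511121103451, q_11 = 40·38800338347 + 1488585044 = 1553502118924 → 71511121103451/1553502118924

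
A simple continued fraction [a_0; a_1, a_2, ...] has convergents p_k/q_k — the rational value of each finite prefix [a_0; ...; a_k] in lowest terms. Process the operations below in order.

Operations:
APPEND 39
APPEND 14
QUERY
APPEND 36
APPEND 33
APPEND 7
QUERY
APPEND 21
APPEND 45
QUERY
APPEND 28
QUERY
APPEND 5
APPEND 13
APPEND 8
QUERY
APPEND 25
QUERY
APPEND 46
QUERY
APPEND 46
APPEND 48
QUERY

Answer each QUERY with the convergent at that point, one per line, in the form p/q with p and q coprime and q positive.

547/14
4581421/117258
4363349416/111676623
122270645159/3129424541
65628405558427/1679709325768
1648836725083577/42200726960005
75912117759402969/1942913149485998
167769012293325170217/4293920782108649822

APPEND 39: p_0 = 39·1 + 0 = 39, q_0 = 39·0 + 1 = 1 → 39/1
APPEND 14: p_1 = 14·39 + 1 = 547, q_1 = 14·1 + 0 = 14 → 547/14
APPEND 36: p_2 = 36·547 + 39 = 19731, q_2 = 36·14 + 1 = 505 → 19731/505
APPEND 33: p_3 = 33·19731 + 547 = 651670, q_3 = 33·505 + 14 = 16679 → 651670/16679
APPEND 7: p_4 = 7·651670 + 19731 = 4581421, q_4 = 7·16679 + 505 = 117258 → 4581421/117258
APPEND 21: p_5 = 21·4581421 + 651670 = 96861511, q_5 = 21·117258 + 16679 = 2479097 → 96861511/2479097
APPEND 45: p_6 = 45·96861511 + 4581421 = 4363349416, q_6 = 45·2479097 + 117258 = 111676623 → 4363349416/111676623
APPEND 28: p_7 = 28·4363349416 + 96861511 = 122270645159, q_7 = 28·111676623 + 2479097 = 3129424541 → 122270645159/3129424541
APPEND 5: p_8 = 5·122270645159 + 4363349416 = 615716575211, q_8 = 5·3129424541 + 111676623 = 15758799328 → 615716575211/15758799328
APPEND 13: p_9 = 13·615716575211 + 122270645159 = 8126586122902, q_9 = 13·15758799328 + 3129424541 = 207993815805 → 8126586122902/207993815805
APPEND 8: p_10 = 8·8126586122902 + 615716575211 = 65628405558427, q_10 = 8·207993815805 + 15758799328 = 1679709325768 → 65628405558427/1679709325768
APPEND 25: p_11 = 25·65628405558427 + 8126586122902 = 1648836725083577, q_11 = 25·1679709325768 + 207993815805 = 42200726960005 → 1648836725083577/42200726960005
APPEND 46: p_12 = 46·1648836725083577 + 65628405558427 = 75912117759402969, q_12 = 46·42200726960005 + 1679709325768 = 1942913149485998 → 75912117759402969/1942913149485998
APPEND 46: p_13 = 46·75912117759402969 + 1648836725083577 = 3493606253657620151, q_13 = 46·1942913149485998 + 42200726960005 = 89416205603315913 → 3493606253657620151/89416205603315913
APPEND 48: p_14 = 48·3493606253657620151 + 75912117759402969 = 167769012293325170217, q_14 = 48·89416205603315913 + 1942913149485998 = 4293920782108649822 → 167769012293325170217/4293920782108649822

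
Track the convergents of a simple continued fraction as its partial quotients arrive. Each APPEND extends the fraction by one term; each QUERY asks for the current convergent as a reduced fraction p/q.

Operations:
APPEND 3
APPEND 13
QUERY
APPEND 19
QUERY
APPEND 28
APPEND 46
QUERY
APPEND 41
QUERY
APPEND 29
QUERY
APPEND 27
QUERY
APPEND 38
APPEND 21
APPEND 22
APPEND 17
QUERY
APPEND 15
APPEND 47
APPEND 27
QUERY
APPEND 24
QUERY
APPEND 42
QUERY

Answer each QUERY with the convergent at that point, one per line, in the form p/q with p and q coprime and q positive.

40/13
763/248
985347/320270
40420631/13138027
1173183646/381323053
31716379073/10308860458
9532767625963015/3098461240118394
182566866826074580975/59340202424508719428
4388361222938855401092/1426360915363337730785
184493738230258001426839/59966498647684693412398

APPEND 3: p_0 = 3·1 + 0 = 3, q_0 = 3·0 + 1 = 1 → 3/1
APPEND 13: p_1 = 13·3 + 1 = 40, q_1 = 13·1 + 0 = 13 → 40/13
APPEND 19: p_2 = 19·40 + 3 = 763, q_2 = 19·13 + 1 = 248 → 763/248
APPEND 28: p_3 = 28·763 + 40 = 21404, q_3 = 28·248 + 13 = 6957 → 21404/6957
APPEND 46: p_4 = 46·21404 + 763 = 985347, q_4 = 46·6957 + 248 = 320270 → 985347/320270
APPEND 41: p_5 = 41·985347 + 21404 = 40420631, q_5 = 41·320270 + 6957 = 13138027 → 40420631/13138027
APPEND 29: p_6 = 29·40420631 + 985347 = 1173183646, q_6 = 29·13138027 + 320270 = 381323053 → 1173183646/381323053
APPEND 27: p_7 = 27·1173183646 + 40420631 = 31716379073, q_7 = 27·381323053 + 13138027 = 10308860458 → 31716379073/10308860458
APPEND 38: p_8 = 38·31716379073 + 1173183646 = 1206395588420, q_8 = 38·10308860458 + 381323053 = 392118020457 → 1206395588420/392118020457
APPEND 21: p_9 = 21·1206395588420 + 31716379073 = 25366023735893, q_9 = 21·392118020457 + 10308860458 = 8244787290055 → 25366023735893/8244787290055
APPEND 22: p_10 = 22·25366023735893 + 1206395588420 = 559258917778066, q_10 = 22·8244787290055 + 392118020457 = 181777438401667 → 559258917778066/181777438401667
APPEND 17: p_11 = 17·559258917778066 + 25366023735893 = 9532767625963015, q_11 = 17·181777438401667 + 8244787290055 = 3098461240118394 → 9532767625963015/3098461240118394
APPEND 15: p_12 = 15·9532767625963015 + 559258917778066 = 143550773307223291, q_12 = 15·3098461240118394 + 181777438401667 = 46658696040177577 → 143550773307223291/46658696040177577
APPEND 47: p_13 = 47·143550773307223291 + 9532767625963015 = 6756419113065457692, q_13 = 47·46658696040177577 + 3098461240118394 = 2196057175128464513 → 6756419113065457692/2196057175128464513
APPEND 27: p_14 = 27·6756419113065457692 + 143550773307223291 = 182566866826074580975, q_14 = 27·2196057175128464513 + 46658696040177577 = 59340202424508719428 → 182566866826074580975/59340202424508719428
APPEND 24: p_15 = 24·182566866826074580975 + 6756419113065457692 = 4388361222938855401092, q_15 = 24·59340202424508719428 + 2196057175128464513 = 1426360915363337730785 → 4388361222938855401092/1426360915363337730785
APPEND 42: p_16 = 42·4388361222938855401092 + 182566866826074580975 = 184493738230258001426839, q_16 = 42·1426360915363337730785 + 59340202424508719428 = 59966498647684693412398 → 184493738230258001426839/59966498647684693412398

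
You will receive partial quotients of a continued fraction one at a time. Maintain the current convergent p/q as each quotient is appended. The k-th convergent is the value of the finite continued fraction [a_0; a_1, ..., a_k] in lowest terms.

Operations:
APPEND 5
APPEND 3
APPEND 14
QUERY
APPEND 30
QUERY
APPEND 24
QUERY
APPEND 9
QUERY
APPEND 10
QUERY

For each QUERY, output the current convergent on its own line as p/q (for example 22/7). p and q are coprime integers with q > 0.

APPEND 5: p_0 = 5·1 + 0 = 5, q_0 = 5·0 + 1 = 1 → 5/1
APPEND 3: p_1 = 3·5 + 1 = 16, q_1 = 3·1 + 0 = 3 → 16/3
APPEND 14: p_2 = 14·16 + 5 = 229, q_2 = 14·3 + 1 = 43 → 229/43
APPEND 30: p_3 = 30·229 + 16 = 6886, q_3 = 30·43 + 3 = 1293 → 6886/1293
APPEND 24: p_4 = 24·6886 + 229 = 165493, q_4 = 24·1293 + 43 = 31075 → 165493/31075
APPEND 9: p_5 = 9·165493 + 6886 = 1496323, q_5 = 9·31075 + 1293 = 280968 → 1496323/280968
APPEND 10: p_6 = 10·1496323 + 165493 = 15128723, q_6 = 10·280968 + 31075 = 2840755 → 15128723/2840755

229/43
6886/1293
165493/31075
1496323/280968
15128723/2840755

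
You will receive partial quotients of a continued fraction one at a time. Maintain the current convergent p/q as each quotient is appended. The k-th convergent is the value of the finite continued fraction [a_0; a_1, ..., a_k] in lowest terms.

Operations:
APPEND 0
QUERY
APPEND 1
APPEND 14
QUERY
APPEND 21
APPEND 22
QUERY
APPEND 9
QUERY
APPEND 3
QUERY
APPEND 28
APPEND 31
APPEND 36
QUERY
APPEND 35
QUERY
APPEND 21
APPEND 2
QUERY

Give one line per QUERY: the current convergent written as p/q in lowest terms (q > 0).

0/1
14/15
6504/6967
58831/63019
182997/196024
5795716291/6208295711
203010918339/217462648330
8741060921159/9363310469612

APPEND 0: p_0 = 0·1 + 0 = 0, q_0 = 0·0 + 1 = 1 → 0/1
APPEND 1: p_1 = 1·0 + 1 = 1, q_1 = 1·1 + 0 = 1 → 1/1
APPEND 14: p_2 = 14·1 + 0 = 14, q_2 = 14·1 + 1 = 15 → 14/15
APPEND 21: p_3 = 21·14 + 1 = 295, q_3 = 21·15 + 1 = 316 → 295/316
APPEND 22: p_4 = 22·295 + 14 = 6504, q_4 = 22·316 + 15 = 6967 → 6504/6967
APPEND 9: p_5 = 9·6504 + 295 = 58831, q_5 = 9·6967 + 316 = 63019 → 58831/63019
APPEND 3: p_6 = 3·58831 + 6504 = 182997, q_6 = 3·63019 + 6967 = 196024 → 182997/196024
APPEND 28: p_7 = 28·182997 + 58831 = 5182747, q_7 = 28·196024 + 63019 = 5551691 → 5182747/5551691
APPEND 31: p_8 = 31·5182747 + 182997 = 160848154, q_8 = 31·5551691 + 196024 = 172298445 → 160848154/172298445
APPEND 36: p_9 = 36·160848154 + 5182747 = 5795716291, q_9 = 36·172298445 + 5551691 = 6208295711 → 5795716291/6208295711
APPEND 35: p_10 = 35·5795716291 + 160848154 = 203010918339, q_10 = 35·6208295711 + 172298445 = 217462648330 → 203010918339/217462648330
APPEND 21: p_11 = 21·203010918339 + 5795716291 = 4269025001410, q_11 = 21·217462648330 + 6208295711 = 4572923910641 → 4269025001410/4572923910641
APPEND 2: p_12 = 2·4269025001410 + 203010918339 = 8741060921159, q_12 = 2·4572923910641 + 217462648330 = 9363310469612 → 8741060921159/9363310469612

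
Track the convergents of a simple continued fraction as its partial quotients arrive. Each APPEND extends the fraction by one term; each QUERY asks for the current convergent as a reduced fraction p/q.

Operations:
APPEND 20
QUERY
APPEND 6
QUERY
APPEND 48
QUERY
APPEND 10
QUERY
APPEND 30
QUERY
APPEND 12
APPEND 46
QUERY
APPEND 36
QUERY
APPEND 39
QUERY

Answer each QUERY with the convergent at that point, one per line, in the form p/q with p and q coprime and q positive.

20/1
121/6
5828/289
58401/2896
1757858/87169
974781920/48337673
35113301817/1741205152
1370393552783/67955338601

APPEND 20: p_0 = 20·1 + 0 = 20, q_0 = 20·0 + 1 = 1 → 20/1
APPEND 6: p_1 = 6·20 + 1 = 121, q_1 = 6·1 + 0 = 6 → 121/6
APPEND 48: p_2 = 48·121 + 20 = 5828, q_2 = 48·6 + 1 = 289 → 5828/289
APPEND 10: p_3 = 10·5828 + 121 = 58401, q_3 = 10·289 + 6 = 2896 → 58401/2896
APPEND 30: p_4 = 30·58401 + 5828 = 1757858, q_4 = 30·2896 + 289 = 87169 → 1757858/87169
APPEND 12: p_5 = 12·1757858 + 58401 = 21152697, q_5 = 12·87169 + 2896 = 1048924 → 21152697/1048924
APPEND 46: p_6 = 46·21152697 + 1757858 = 974781920, q_6 = 46·1048924 + 87169 = 48337673 → 974781920/48337673
APPEND 36: p_7 = 36·974781920 + 21152697 = 35113301817, q_7 = 36·48337673 + 1048924 = 1741205152 → 35113301817/1741205152
APPEND 39: p_8 = 39·35113301817 + 974781920 = 1370393552783, q_8 = 39·1741205152 + 48337673 = 67955338601 → 1370393552783/67955338601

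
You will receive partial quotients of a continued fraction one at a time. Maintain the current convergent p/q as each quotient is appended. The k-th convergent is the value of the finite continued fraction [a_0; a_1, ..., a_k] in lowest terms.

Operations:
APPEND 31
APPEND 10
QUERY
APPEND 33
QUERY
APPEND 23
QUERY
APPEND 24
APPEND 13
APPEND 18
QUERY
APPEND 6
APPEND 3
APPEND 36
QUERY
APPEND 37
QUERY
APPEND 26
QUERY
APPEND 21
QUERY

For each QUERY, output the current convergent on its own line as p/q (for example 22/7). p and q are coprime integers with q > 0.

311/10
10294/331
237073/7623
1343778124/43208719
935309711699/30074559028
34632214130232/1113586820603
901372877097731/28983331894706
18963462633182583/609763556609429

APPEND 31: p_0 = 31·1 + 0 = 31, q_0 = 31·0 + 1 = 1 → 31/1
APPEND 10: p_1 = 10·31 + 1 = 311, q_1 = 10·1 + 0 = 10 → 311/10
APPEND 33: p_2 = 33·311 + 31 = 10294, q_2 = 33·10 + 1 = 331 → 10294/331
APPEND 23: p_3 = 23·10294 + 311 = 237073, q_3 = 23·331 + 10 = 7623 → 237073/7623
APPEND 24: p_4 = 24·237073 + 10294 = 5700046, q_4 = 24·7623 + 331 = 183283 → 5700046/183283
APPEND 13: p_5 = 13·5700046 + 237073 = 74337671, q_5 = 13·183283 + 7623 = 2390302 → 74337671/2390302
APPEND 18: p_6 = 18·74337671 + 5700046 = 1343778124, q_6 = 18·2390302 + 183283 = 43208719 → 1343778124/43208719
APPEND 6: p_7 = 6·1343778124 + 74337671 = 8137006415, q_7 = 6·43208719 + 2390302 = 261642616 → 8137006415/261642616
APPEND 3: p_8 = 3·8137006415 + 1343778124 = 25754797369, q_8 = 3·261642616 + 43208719 = 828136567 → 25754797369/828136567
APPEND 36: p_9 = 36·25754797369 + 8137006415 = 935309711699, q_9 = 36·828136567 + 261642616 = 30074559028 → 935309711699/30074559028
APPEND 37: p_10 = 37·935309711699 + 25754797369 = 34632214130232, q_10 = 37·30074559028 + 828136567 = 1113586820603 → 34632214130232/1113586820603
APPEND 26: p_11 = 26·34632214130232 + 935309711699 = 901372877097731, q_11 = 26·1113586820603 + 30074559028 = 28983331894706 → 901372877097731/28983331894706
APPEND 21: p_12 = 21·901372877097731 + 34632214130232 = 18963462633182583, q_12 = 21·28983331894706 + 1113586820603 = 609763556609429 → 18963462633182583/609763556609429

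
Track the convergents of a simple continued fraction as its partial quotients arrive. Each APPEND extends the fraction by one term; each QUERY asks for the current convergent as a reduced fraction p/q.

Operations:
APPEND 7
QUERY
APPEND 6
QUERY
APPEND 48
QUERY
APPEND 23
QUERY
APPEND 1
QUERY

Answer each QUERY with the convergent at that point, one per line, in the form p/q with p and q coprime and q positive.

APPEND 7: p_0 = 7·1 + 0 = 7, q_0 = 7·0 + 1 = 1 → 7/1
APPEND 6: p_1 = 6·7 + 1 = 43, q_1 = 6·1 + 0 = 6 → 43/6
APPEND 48: p_2 = 48·43 + 7 = 2071, q_2 = 48·6 + 1 = 289 → 2071/289
APPEND 23: p_3 = 23·2071 + 43 = 47676, q_3 = 23·289 + 6 = 6653 → 47676/6653
APPEND 1: p_4 = 1·47676 + 2071 = 49747, q_4 = 1·6653 + 289 = 6942 → 49747/6942

7/1
43/6
2071/289
47676/6653
49747/6942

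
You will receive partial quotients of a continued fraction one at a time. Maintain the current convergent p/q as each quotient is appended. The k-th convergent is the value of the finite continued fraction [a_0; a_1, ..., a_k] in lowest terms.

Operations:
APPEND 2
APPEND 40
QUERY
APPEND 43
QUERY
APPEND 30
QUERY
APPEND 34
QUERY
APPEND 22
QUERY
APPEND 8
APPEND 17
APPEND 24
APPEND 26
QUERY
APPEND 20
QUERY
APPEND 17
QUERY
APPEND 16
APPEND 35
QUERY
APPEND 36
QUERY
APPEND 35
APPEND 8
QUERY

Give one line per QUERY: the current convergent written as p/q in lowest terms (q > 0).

81/40
3485/1721
104631/51670
3560939/1758501
78445289/38738692
6771122052026/3343787944587
135682453137115/67004160847481
2313372825382981/1142414522351764
1302551040899651366/643239692669001439
46928987120046713987/23174974572602527509
13197465789060323841275/6517313772442662241541

APPEND 2: p_0 = 2·1 + 0 = 2, q_0 = 2·0 + 1 = 1 → 2/1
APPEND 40: p_1 = 40·2 + 1 = 81, q_1 = 40·1 + 0 = 40 → 81/40
APPEND 43: p_2 = 43·81 + 2 = 3485, q_2 = 43·40 + 1 = 1721 → 3485/1721
APPEND 30: p_3 = 30·3485 + 81 = 104631, q_3 = 30·1721 + 40 = 51670 → 104631/51670
APPEND 34: p_4 = 34·104631 + 3485 = 3560939, q_4 = 34·51670 + 1721 = 1758501 → 3560939/1758501
APPEND 22: p_5 = 22·3560939 + 104631 = 78445289, q_5 = 22·1758501 + 51670 = 38738692 → 78445289/38738692
APPEND 8: p_6 = 8·78445289 + 3560939 = 631123251, q_6 = 8·38738692 + 1758501 = 311668037 → 631123251/311668037
APPEND 17: p_7 = 17·631123251 + 78445289 = 10807540556, q_7 = 17·311668037 + 38738692 = 5337095321 → 10807540556/5337095321
APPEND 24: p_8 = 24·10807540556 + 631123251 = 260012096595, q_8 = 24·5337095321 + 311668037 = 128401955741 → 260012096595/128401955741
APPEND 26: p_9 = 26·260012096595 + 10807540556 = 6771122052026, q_9 = 26·128401955741 + 5337095321 = 3343787944587 → 6771122052026/3343787944587
APPEND 20: p_10 = 20·6771122052026 + 260012096595 = 135682453137115, q_10 = 20·3343787944587 + 128401955741 = 67004160847481 → 135682453137115/67004160847481
APPEND 17: p_11 = 17·135682453137115 + 6771122052026 = 2313372825382981, q_11 = 17·67004160847481 + 3343787944587 = 1142414522351764 → 2313372825382981/1142414522351764
APPEND 16: p_12 = 16·2313372825382981 + 135682453137115 = 37149647659264811, q_12 = 16·1142414522351764 + 67004160847481 = 18345636518475705 → 37149647659264811/18345636518475705
APPEND 35: p_13 = 35·37149647659264811 + 2313372825382981 = 1302551040899651366, q_13 = 35·18345636518475705 + 1142414522351764 = 643239692669001439 → 1302551040899651366/643239692669001439
APPEND 36: p_14 = 36·1302551040899651366 + 37149647659264811 = 46928987120046713987, q_14 = 36·643239692669001439 + 18345636518475705 = 23174974572602527509 → 46928987120046713987/23174974572602527509
APPEND 35: p_15 = 35·46928987120046713987 + 1302551040899651366 = 1643817100242534640911, q_15 = 35·23174974572602527509 + 643239692669001439 = 811767349733757464254 → 1643817100242534640911/811767349733757464254
APPEND 8: p_16 = 8·1643817100242534640911 + 46928987120046713987 = 13197465789060323841275, q_16 = 8·811767349733757464254 + 23174974572602527509 = 6517313772442662241541 → 13197465789060323841275/6517313772442662241541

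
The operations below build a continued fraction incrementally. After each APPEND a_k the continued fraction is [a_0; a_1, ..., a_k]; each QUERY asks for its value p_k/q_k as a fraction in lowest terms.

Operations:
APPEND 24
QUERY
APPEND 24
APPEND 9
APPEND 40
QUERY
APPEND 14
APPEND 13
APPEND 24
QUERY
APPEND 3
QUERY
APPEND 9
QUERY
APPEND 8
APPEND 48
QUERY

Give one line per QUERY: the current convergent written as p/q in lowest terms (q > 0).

APPEND 24: p_0 = 24·1 + 0 = 24, q_0 = 24·0 + 1 = 1 → 24/1
APPEND 24: p_1 = 24·24 + 1 = 577, q_1 = 24·1 + 0 = 24 → 577/24
APPEND 9: p_2 = 9·577 + 24 = 5217, q_2 = 9·24 + 1 = 217 → 5217/217
APPEND 40: p_3 = 40·5217 + 577 = 209257, q_3 = 40·217 + 24 = 8704 → 209257/8704
APPEND 14: p_4 = 14·209257 + 5217 = 2934815, q_4 = 14·8704 + 217 = 122073 → 2934815/122073
APPEND 13: p_5 = 13·2934815 + 209257 = 38361852, q_5 = 13·122073 + 8704 = 1595653 → 38361852/1595653
APPEND 24: p_6 = 24·38361852 + 2934815 = 923619263, q_6 = 24·1595653 + 122073 = 38417745 → 923619263/38417745
APPEND 3: p_7 = 3·923619263 + 38361852 = 2809219641, q_7 = 3·38417745 + 1595653 = 116848888 → 2809219641/116848888
APPEND 9: p_8 = 9·2809219641 + 923619263 = 26206596032, q_8 = 9·116848888 + 38417745 = 1090057737 → 26206596032/1090057737
APPEND 8: p_9 = 8·26206596032 + 2809219641 = 212461987897, q_9 = 8·1090057737 + 116848888 = 8837310784 → 212461987897/8837310784
APPEND 48: p_10 = 48·212461987897 + 26206596032 = 10224382015088, q_10 = 48·8837310784 + 1090057737 = 425280975369 → 10224382015088/425280975369

24/1
209257/8704
923619263/38417745
2809219641/116848888
26206596032/1090057737
10224382015088/425280975369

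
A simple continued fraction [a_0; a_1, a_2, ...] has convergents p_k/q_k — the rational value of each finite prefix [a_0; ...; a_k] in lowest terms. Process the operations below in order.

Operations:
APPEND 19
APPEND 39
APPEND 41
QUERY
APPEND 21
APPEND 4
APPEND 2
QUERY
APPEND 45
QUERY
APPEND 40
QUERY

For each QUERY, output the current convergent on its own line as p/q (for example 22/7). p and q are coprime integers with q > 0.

30441/1600
5820909/305951
264531358/13903951
10587075229/556463991

APPEND 19: p_0 = 19·1 + 0 = 19, q_0 = 19·0 + 1 = 1 → 19/1
APPEND 39: p_1 = 39·19 + 1 = 742, q_1 = 39·1 + 0 = 39 → 742/39
APPEND 41: p_2 = 41·742 + 19 = 30441, q_2 = 41·39 + 1 = 1600 → 30441/1600
APPEND 21: p_3 = 21·30441 + 742 = 640003, q_3 = 21·1600 + 39 = 33639 → 640003/33639
APPEND 4: p_4 = 4·640003 + 30441 = 2590453, q_4 = 4·33639 + 1600 = 136156 → 2590453/136156
APPEND 2: p_5 = 2·2590453 + 640003 = 5820909, q_5 = 2·136156 + 33639 = 305951 → 5820909/305951
APPEND 45: p_6 = 45·5820909 + 2590453 = 264531358, q_6 = 45·305951 + 136156 = 13903951 → 264531358/13903951
APPEND 40: p_7 = 40·264531358 + 5820909 = 10587075229, q_7 = 40·13903951 + 305951 = 556463991 → 10587075229/556463991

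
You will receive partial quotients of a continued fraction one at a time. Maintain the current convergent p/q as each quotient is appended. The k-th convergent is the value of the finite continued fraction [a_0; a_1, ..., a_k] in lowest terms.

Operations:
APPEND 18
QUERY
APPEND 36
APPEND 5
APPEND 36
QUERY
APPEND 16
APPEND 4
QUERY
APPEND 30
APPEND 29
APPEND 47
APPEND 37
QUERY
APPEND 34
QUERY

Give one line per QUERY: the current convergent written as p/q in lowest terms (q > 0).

APPEND 18: p_0 = 18·1 + 0 = 18, q_0 = 18·0 + 1 = 1 → 18/1
APPEND 36: p_1 = 36·18 + 1 = 649, q_1 = 36·1 + 0 = 36 → 649/36
APPEND 5: p_2 = 5·649 + 18 = 3263, q_2 = 5·36 + 1 = 181 → 3263/181
APPEND 36: p_3 = 36·3263 + 649 = 118117, q_3 = 36·181 + 36 = 6552 → 118117/6552
APPEND 16: p_4 = 16·118117 + 3263 = 1893135, q_4 = 16·6552 + 181 = 105013 → 1893135/105013
APPEND 4: p_5 = 4·1893135 + 118117 = 7690657, q_5 = 4·105013 + 6552 = 426604 → 7690657/426604
APPEND 30: p_6 = 30·7690657 + 1893135 = 232612845, q_6 = 30·426604 + 105013 = 12903133 → 232612845/12903133
APPEND 29: p_7 = 29·232612845 + 7690657 = 6753463162, q_7 = 29·12903133 + 426604 = 374617461 → 6753463162/374617461
APPEND 47: p_8 = 47·6753463162 + 232612845 = 317645381459, q_8 = 47·374617461 + 12903133 = 17619923800 → 317645381459/17619923800
APPEND 37: p_9 = 37·317645381459 + 6753463162 = 11759632577145, q_9 = 37·17619923800 + 374617461 = 652311798061 → 11759632577145/652311798061
APPEND 34: p_10 = 34·11759632577145 + 317645381459 = 400145153004389, q_10 = 34·652311798061 + 17619923800 = 22196221057874 → 400145153004389/22196221057874

18/1
118117/6552
7690657/426604
11759632577145/652311798061
400145153004389/22196221057874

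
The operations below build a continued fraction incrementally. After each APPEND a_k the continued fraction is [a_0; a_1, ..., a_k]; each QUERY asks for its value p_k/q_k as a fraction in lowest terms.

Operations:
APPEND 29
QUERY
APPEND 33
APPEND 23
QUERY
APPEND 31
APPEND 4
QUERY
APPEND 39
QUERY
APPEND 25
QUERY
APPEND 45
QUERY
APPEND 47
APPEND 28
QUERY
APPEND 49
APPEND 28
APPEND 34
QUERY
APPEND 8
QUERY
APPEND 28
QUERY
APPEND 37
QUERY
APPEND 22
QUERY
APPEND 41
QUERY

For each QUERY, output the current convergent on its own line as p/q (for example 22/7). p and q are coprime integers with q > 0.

APPEND 29: p_0 = 29·1 + 0 = 29, q_0 = 29·0 + 1 = 1 → 29/1
APPEND 33: p_1 = 33·29 + 1 = 958, q_1 = 33·1 + 0 = 33 → 958/33
APPEND 23: p_2 = 23·958 + 29 = 22063, q_2 = 23·33 + 1 = 760 → 22063/760
APPEND 31: p_3 = 31·22063 + 958 = 684911, q_3 = 31·760 + 33 = 23593 → 684911/23593
APPEND 4: p_4 = 4·684911 + 22063 = 2761707, q_4 = 4·23593 + 760 = 95132 → 2761707/95132
APPEND 39: p_5 = 39·2761707 + 684911 = 108391484, q_5 = 39·95132 + 23593 = 3733741 → 108391484/3733741
APPEND 25: p_6 = 25·108391484 + 2761707 = 2712548807, q_6 = 25·3733741 + 95132 = 93438657 → 2712548807/93438657
APPEND 45: p_7 = 45·2712548807 + 108391484 = 122173087799, q_7 = 45·93438657 + 3733741 = 4208473306 → 122173087799/4208473306
APPEND 47: p_8 = 47·122173087799 + 2712548807 = 5744847675360, q_8 = 47·4208473306 + 93438657 = 197891684039 → 5744847675360/197891684039
APPEND 28: p_9 = 28·5744847675360 + 122173087799 = 160977907997879, q_9 = 28·197891684039 + 4208473306 = 5545175626398 → 160977907997879/5545175626398
APPEND 49: p_10 = 49·160977907997879 + 5744847675360 = 7893662339571431, q_10 = 49·5545175626398 + 197891684039 = 271911497377541 → 7893662339571431/271911497377541
APPEND 28: p_11 = 28·7893662339571431 + 160977907997879 = 221183523415997947, q_11 = 28·271911497377541 + 5545175626398 = 7619067102197546 → 221183523415997947/7619067102197546
APPEND 34: p_12 = 34·221183523415997947 + 7893662339571431 = 7528133458483501629, q_12 = 34·7619067102197546 + 271911497377541 = 259320192972094105 → 7528133458483501629/259320192972094105
APPEND 8: p_13 = 8·7528133458483501629 + 221183523415997947 = 60446251191284010979, q_13 = 8·259320192972094105 + 7619067102197546 = 2082180610878950386 → 60446251191284010979/2082180610878950386
APPEND 28: p_14 = 28·60446251191284010979 + 7528133458483501629 = 1700023166814435809041, q_14 = 28·2082180610878950386 + 259320192972094105 = 58560377297582704913 → 1700023166814435809041/58560377297582704913
APPEND 37: p_15 = 37·1700023166814435809041 + 60446251191284010979 = 62961303423325408945496, q_15 = 37·58560377297582704913 + 2082180610878950386 = 2168816140621439032167 → 62961303423325408945496/2168816140621439032167
APPEND 22: p_16 = 22·62961303423325408945496 + 1700023166814435809041 = 1386848698479973432609953, q_16 = 22·2168816140621439032167 + 58560377297582704913 = 47772515470969241412587 → 1386848698479973432609953/47772515470969241412587
APPEND 41: p_17 = 41·1386848698479973432609953 + 62961303423325408945496 = 56923757941102236145953569, q_17 = 41·47772515470969241412587 + 2168816140621439032167 = 1960841950450360336948234 → 56923757941102236145953569/1960841950450360336948234

29/1
22063/760
2761707/95132
108391484/3733741
2712548807/93438657
122173087799/4208473306
160977907997879/5545175626398
7528133458483501629/259320192972094105
60446251191284010979/2082180610878950386
1700023166814435809041/58560377297582704913
62961303423325408945496/2168816140621439032167
1386848698479973432609953/47772515470969241412587
56923757941102236145953569/1960841950450360336948234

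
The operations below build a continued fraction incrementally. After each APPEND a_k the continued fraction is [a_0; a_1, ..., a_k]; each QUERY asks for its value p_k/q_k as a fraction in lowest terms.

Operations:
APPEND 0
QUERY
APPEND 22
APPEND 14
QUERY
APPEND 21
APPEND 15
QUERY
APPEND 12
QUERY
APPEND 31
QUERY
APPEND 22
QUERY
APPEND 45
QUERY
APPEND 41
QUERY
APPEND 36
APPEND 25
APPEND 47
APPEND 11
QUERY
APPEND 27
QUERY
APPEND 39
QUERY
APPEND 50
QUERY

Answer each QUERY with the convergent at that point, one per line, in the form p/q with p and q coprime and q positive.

APPEND 0: p_0 = 0·1 + 0 = 0, q_0 = 0·0 + 1 = 1 → 0/1
APPEND 22: p_1 = 22·0 + 1 = 1, q_1 = 22·1 + 0 = 22 → 1/22
APPEND 14: p_2 = 14·1 + 0 = 14, q_2 = 14·22 + 1 = 309 → 14/309
APPEND 21: p_3 = 21·14 + 1 = 295, q_3 = 21·309 + 22 = 6511 → 295/6511
APPEND 15: p_4 = 15·295 + 14 = 4439, q_4 = 15·6511 + 309 = 97974 → 4439/97974
APPEND 12: p_5 = 12·4439 + 295 = 53563, q_5 = 12·97974 + 6511 = 1182199 → 53563/1182199
APPEND 31: p_6 = 31·53563 + 4439 = 1664892, q_6 = 31·1182199 + 97974 = 36746143 → 1664892/36746143
APPEND 22: p_7 = 22·1664892 + 53563 = 36681187, q_7 = 22·36746143 + 1182199 = 809597345 → 36681187/809597345
APPEND 45: p_8 = 45·36681187 + 1664892 = 1652318307, q_8 = 45·809597345 + 36746143 = 36468626668 → 1652318307/36468626668
APPEND 41: p_9 = 41·1652318307 + 36681187 = 67781731774, q_9 = 41·36468626668 + 809597345 = 1496023290733 → 67781731774/1496023290733
APPEND 36: p_10 = 36·67781731774 + 1652318307 = 2441794662171, q_10 = 36·1496023290733 + 36468626668 = 53893307093056 → 2441794662171/53893307093056
APPEND 25: p_11 = 25·2441794662171 + 67781731774 = 61112648286049, q_11 = 25·53893307093056 + 1496023290733 = 1348828700617133 → 61112648286049/1348828700617133
APPEND 47: p_12 = 47·61112648286049 + 2441794662171 = 2874736264106474, q_12 = 47·1348828700617133 + 53893307093056 = 63448842236098307 → 2874736264106474/63448842236098307
APPEND 11: p_13 = 11·2874736264106474 + 61112648286049 = 31683211553457263, q_13 = 11·63448842236098307 + 1348828700617133 = 699286093297698510 → 31683211553457263/699286093297698510
APPEND 27: p_14 = 27·31683211553457263 + 2874736264106474 = 858321448207452575, q_14 = 27·699286093297698510 + 63448842236098307 = 18944173361273958077 → 858321448207452575/18944173361273958077
APPEND 39: p_15 = 39·858321448207452575 + 31683211553457263 = 33506219691644107688, q_15 = 39·18944173361273958077 + 699286093297698510 = 739522047182982063513 → 33506219691644107688/739522047182982063513
APPEND 50: p_16 = 50·33506219691644107688 + 858321448207452575 = 1676169306030412836975, q_16 = 50·739522047182982063513 + 18944173361273958077 = 36995046532510377133727 → 1676169306030412836975/36995046532510377133727

0/1
14/309
4439/97974
53563/1182199
1664892/36746143
36681187/809597345
1652318307/36468626668
67781731774/1496023290733
31683211553457263/699286093297698510
858321448207452575/18944173361273958077
33506219691644107688/739522047182982063513
1676169306030412836975/36995046532510377133727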